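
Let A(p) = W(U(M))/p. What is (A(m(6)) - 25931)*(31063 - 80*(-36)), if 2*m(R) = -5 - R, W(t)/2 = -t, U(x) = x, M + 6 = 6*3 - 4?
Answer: -9680849087/11 ≈ -8.8008e+8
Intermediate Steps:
M = 8 (M = -6 + (6*3 - 4) = -6 + (18 - 4) = -6 + 14 = 8)
W(t) = -2*t (W(t) = 2*(-t) = -2*t)
m(R) = -5/2 - R/2 (m(R) = (-5 - R)/2 = -5/2 - R/2)
A(p) = -16/p (A(p) = (-2*8)/p = -16/p)
(A(m(6)) - 25931)*(31063 - 80*(-36)) = (-16/(-5/2 - ½*6) - 25931)*(31063 - 80*(-36)) = (-16/(-5/2 - 3) - 25931)*(31063 + 2880) = (-16/(-11/2) - 25931)*33943 = (-16*(-2/11) - 25931)*33943 = (32/11 - 25931)*33943 = -285209/11*33943 = -9680849087/11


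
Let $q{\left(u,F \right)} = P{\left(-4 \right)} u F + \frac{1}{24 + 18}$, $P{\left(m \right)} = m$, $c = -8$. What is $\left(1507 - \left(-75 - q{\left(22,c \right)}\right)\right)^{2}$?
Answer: $\frac{9218496169}{1764} \approx 5.2259 \cdot 10^{6}$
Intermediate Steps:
$q{\left(u,F \right)} = \frac{1}{42} - 4 F u$ ($q{\left(u,F \right)} = - 4 u F + \frac{1}{24 + 18} = - 4 F u + \frac{1}{42} = \frac{1}{42} - 4 F u$)
$\left(1507 - \left(-75 - q{\left(22,c \right)}\right)\right)^{2} = \left(1507 + \left(\left(\left(\frac{1}{42} - \left(-32\right) 22\right) + 288\right) - 213\right)\right)^{2} = \left(1507 + \left(\left(\left(\frac{1}{42} + 704\right) + 288\right) - 213\right)\right)^{2} = \left(1507 + \left(\left(\frac{29569}{42} + 288\right) - 213\right)\right)^{2} = \left(1507 + \left(\frac{41665}{42} - 213\right)\right)^{2} = \left(1507 + \frac{32719}{42}\right)^{2} = \left(\frac{96013}{42}\right)^{2} = \frac{9218496169}{1764}$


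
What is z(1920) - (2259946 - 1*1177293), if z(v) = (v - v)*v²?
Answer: -1082653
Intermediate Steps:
z(v) = 0 (z(v) = 0*v² = 0)
z(1920) - (2259946 - 1*1177293) = 0 - (2259946 - 1*1177293) = 0 - (2259946 - 1177293) = 0 - 1*1082653 = 0 - 1082653 = -1082653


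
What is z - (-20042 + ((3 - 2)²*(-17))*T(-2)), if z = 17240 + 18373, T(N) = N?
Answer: 55621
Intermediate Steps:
z = 35613
z - (-20042 + ((3 - 2)²*(-17))*T(-2)) = 35613 - (-20042 + ((3 - 2)²*(-17))*(-2)) = 35613 - (-20042 + (1²*(-17))*(-2)) = 35613 - (-20042 + (1*(-17))*(-2)) = 35613 - (-20042 - 17*(-2)) = 35613 - (-20042 + 34) = 35613 - 1*(-20008) = 35613 + 20008 = 55621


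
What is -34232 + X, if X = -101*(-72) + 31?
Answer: -26929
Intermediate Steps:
X = 7303 (X = 7272 + 31 = 7303)
-34232 + X = -34232 + 7303 = -26929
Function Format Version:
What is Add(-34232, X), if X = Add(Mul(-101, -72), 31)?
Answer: -26929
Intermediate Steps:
X = 7303 (X = Add(7272, 31) = 7303)
Add(-34232, X) = Add(-34232, 7303) = -26929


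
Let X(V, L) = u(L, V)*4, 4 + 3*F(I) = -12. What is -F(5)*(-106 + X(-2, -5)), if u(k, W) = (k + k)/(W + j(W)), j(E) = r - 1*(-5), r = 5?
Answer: -592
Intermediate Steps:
F(I) = -16/3 (F(I) = -4/3 + (⅓)*(-12) = -4/3 - 4 = -16/3)
j(E) = 10 (j(E) = 5 - 1*(-5) = 5 + 5 = 10)
u(k, W) = 2*k/(10 + W) (u(k, W) = (k + k)/(W + 10) = (2*k)/(10 + W) = 2*k/(10 + W))
X(V, L) = 8*L/(10 + V) (X(V, L) = (2*L/(10 + V))*4 = 8*L/(10 + V))
-F(5)*(-106 + X(-2, -5)) = -(-16)*(-106 + 8*(-5)/(10 - 2))/3 = -(-16)*(-106 + 8*(-5)/8)/3 = -(-16)*(-106 + 8*(-5)*(⅛))/3 = -(-16)*(-106 - 5)/3 = -(-16)*(-111)/3 = -1*592 = -592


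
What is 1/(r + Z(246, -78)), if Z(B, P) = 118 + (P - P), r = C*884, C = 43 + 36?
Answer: 1/69954 ≈ 1.4295e-5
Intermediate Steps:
C = 79
r = 69836 (r = 79*884 = 69836)
Z(B, P) = 118 (Z(B, P) = 118 + 0 = 118)
1/(r + Z(246, -78)) = 1/(69836 + 118) = 1/69954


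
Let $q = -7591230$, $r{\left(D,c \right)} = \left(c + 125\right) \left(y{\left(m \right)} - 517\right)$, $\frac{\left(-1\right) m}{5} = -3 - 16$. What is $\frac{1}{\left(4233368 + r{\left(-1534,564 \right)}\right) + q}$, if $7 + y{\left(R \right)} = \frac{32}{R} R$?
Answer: $- \frac{1}{3696850} \approx -2.705 \cdot 10^{-7}$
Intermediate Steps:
$m = 95$ ($m = - 5 \left(-3 - 16\right) = \left(-5\right) \left(-19\right) = 95$)
$y{\left(R \right)} = 25$ ($y{\left(R \right)} = -7 + \frac{32}{R} R = -7 + 32 = 25$)
$r{\left(D,c \right)} = -61500 - 492 c$ ($r{\left(D,c \right)} = \left(c + 125\right) \left(25 - 517\right) = \left(125 + c\right) \left(-492\right) = -61500 - 492 c$)
$\frac{1}{\left(4233368 + r{\left(-1534,564 \right)}\right) + q} = \frac{1}{\left(4233368 - 338988\right) - 7591230} = \frac{1}{3894380 - 7591230} = \frac{1}{-3696850} = - \frac{1}{3696850}$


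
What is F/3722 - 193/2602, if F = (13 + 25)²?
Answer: 1519471/4842322 ≈ 0.31379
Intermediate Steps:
F = 1444 (F = 38² = 1444)
F/3722 - 193/2602 = 1444/3722 - 193/2602 = 1444*(1/3722) - 193*1/2602 = 722/1861 - 193/2602 = 1519471/4842322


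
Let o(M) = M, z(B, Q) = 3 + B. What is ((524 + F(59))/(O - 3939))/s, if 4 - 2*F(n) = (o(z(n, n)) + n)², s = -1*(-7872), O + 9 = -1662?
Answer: 13589/88323840 ≈ 0.00015385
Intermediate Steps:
O = -1671 (O = -9 - 1662 = -1671)
s = 7872
F(n) = 2 - (3 + 2*n)²/2 (F(n) = 2 - ((3 + n) + n)²/2 = 2 - (3 + 2*n)²/2)
((524 + F(59))/(O - 3939))/s = ((524 + (2 - (3 + 2*59)²/2))/(-1671 - 3939))/7872 = ((524 + (2 - (3 + 118)²/2))/(-5610))*(1/7872) = ((524 + (2 - ½*121²))*(-1/5610))*(1/7872) = ((524 + (2 - ½*14641))*(-1/5610))*(1/7872) = ((524 + (2 - 14641/2))*(-1/5610))*(1/7872) = ((524 - 14637/2)*(-1/5610))*(1/7872) = -13589/2*(-1/5610)*(1/7872) = (13589/11220)*(1/7872) = 13589/88323840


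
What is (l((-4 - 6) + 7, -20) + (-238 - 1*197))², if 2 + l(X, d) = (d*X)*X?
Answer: 380689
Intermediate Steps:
l(X, d) = -2 + d*X² (l(X, d) = -2 + (d*X)*X = -2 + (X*d)*X = -2 + d*X²)
(l((-4 - 6) + 7, -20) + (-238 - 1*197))² = ((-2 - 20*((-4 - 6) + 7)²) + (-238 - 1*197))² = ((-2 - 20*(-10 + 7)²) + (-238 - 197))² = ((-2 - 20*(-3)²) - 435)² = ((-2 - 20*9) - 435)² = ((-2 - 180) - 435)² = (-182 - 435)² = (-617)² = 380689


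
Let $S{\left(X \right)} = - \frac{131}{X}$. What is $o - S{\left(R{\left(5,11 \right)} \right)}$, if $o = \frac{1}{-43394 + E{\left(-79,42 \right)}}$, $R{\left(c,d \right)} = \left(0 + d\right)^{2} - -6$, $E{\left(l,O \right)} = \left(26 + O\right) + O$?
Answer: $\frac{5670077}{5497068} \approx 1.0315$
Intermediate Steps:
$E{\left(l,O \right)} = 26 + 2 O$
$R{\left(c,d \right)} = 6 + d^{2}$ ($R{\left(c,d \right)} = d^{2} + 6 = 6 + d^{2}$)
$o = - \frac{1}{43284}$ ($o = \frac{1}{-43394 + \left(26 + 2 \cdot 42\right)} = \frac{1}{-43394 + \left(26 + 84\right)} = \frac{1}{-43394 + 110} = \frac{1}{-43284} = - \frac{1}{43284} \approx -2.3103 \cdot 10^{-5}$)
$o - S{\left(R{\left(5,11 \right)} \right)} = - \frac{1}{43284} - - \frac{131}{6 + 11^{2}} = - \frac{1}{43284} - - \frac{131}{6 + 121} = - \frac{1}{43284} - - \frac{131}{127} = - \frac{1}{43284} + \frac{131}{127} = \frac{5670077}{5497068}$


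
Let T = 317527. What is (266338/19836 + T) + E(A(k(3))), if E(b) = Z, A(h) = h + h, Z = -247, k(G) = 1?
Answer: 3146916209/9918 ≈ 3.1729e+5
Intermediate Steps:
A(h) = 2*h
E(b) = -247
(266338/19836 + T) + E(A(k(3))) = (266338/19836 + 317527) - 247 = (266338*(1/19836) + 317527) - 247 = (133169/9918 + 317527) - 247 = 3149365955/9918 - 247 = 3146916209/9918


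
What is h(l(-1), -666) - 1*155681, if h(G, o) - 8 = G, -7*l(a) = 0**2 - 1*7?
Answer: -155672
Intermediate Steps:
l(a) = 1 (l(a) = -(0**2 - 1*7)/7 = -(0 - 7)/7 = -1/7*(-7) = 1)
h(G, o) = 8 + G
h(l(-1), -666) - 1*155681 = (8 + 1) - 1*155681 = 9 - 155681 = -155672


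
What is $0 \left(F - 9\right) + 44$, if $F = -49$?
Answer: $44$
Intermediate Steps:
$0 \left(F - 9\right) + 44 = 0 \left(-49 - 9\right) + 44 = 0 \left(-58\right) + 44 = 0 + 44 = 44$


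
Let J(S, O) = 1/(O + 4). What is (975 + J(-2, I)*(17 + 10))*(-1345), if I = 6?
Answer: -2630013/2 ≈ -1.3150e+6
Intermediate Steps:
J(S, O) = 1/(4 + O)
(975 + J(-2, I)*(17 + 10))*(-1345) = (975 + (17 + 10)/(4 + 6))*(-1345) = (975 + 27/10)*(-1345) = (9777/10)*(-1345) = -2630013/2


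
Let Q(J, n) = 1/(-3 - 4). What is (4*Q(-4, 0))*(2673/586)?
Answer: -5346/2051 ≈ -2.6065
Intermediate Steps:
Q(J, n) = -⅐ (Q(J, n) = 1/(-7) = -⅐)
(4*Q(-4, 0))*(2673/586) = (4*(-⅐))*(2673/586) = -10692/(7*586) = -4/7*2673/586 = -5346/2051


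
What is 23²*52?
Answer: 27508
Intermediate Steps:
23²*52 = 529*52 = 27508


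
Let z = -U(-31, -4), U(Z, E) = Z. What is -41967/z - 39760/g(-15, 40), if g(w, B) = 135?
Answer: -1379621/837 ≈ -1648.3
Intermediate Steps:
z = 31 (z = -1*(-31) = 31)
-41967/z - 39760/g(-15, 40) = -41967/31 - 39760/135 = -41967*1/31 - 39760*1/135 = -41967/31 - 7952/27 = -1379621/837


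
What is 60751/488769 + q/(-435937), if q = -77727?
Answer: 64474156750/213072491553 ≈ 0.30259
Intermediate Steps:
60751/488769 + q/(-435937) = 60751/488769 - 77727/(-435937) = 60751*(1/488769) - 77727*(-1/435937) = 60751/488769 + 77727/435937 = 64474156750/213072491553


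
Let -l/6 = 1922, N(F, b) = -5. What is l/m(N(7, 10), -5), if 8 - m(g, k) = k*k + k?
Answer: 961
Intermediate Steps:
m(g, k) = 8 - k - k**2 (m(g, k) = 8 - (k*k + k) = 8 - (k**2 + k) = 8 - (k + k**2) = 8 + (-k - k**2) = 8 - k - k**2)
l = -11532 (l = -6*1922 = -11532)
l/m(N(7, 10), -5) = -11532/(8 - 1*(-5) - 1*(-5)**2) = -11532/(8 + 5 - 1*25) = -11532/(8 + 5 - 25) = -11532/(-12) = -11532*(-1/12) = 961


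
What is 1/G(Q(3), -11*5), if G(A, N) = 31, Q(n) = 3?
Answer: 1/31 ≈ 0.032258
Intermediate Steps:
1/G(Q(3), -11*5) = 1/31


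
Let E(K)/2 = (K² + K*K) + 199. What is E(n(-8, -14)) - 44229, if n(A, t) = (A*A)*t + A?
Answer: 3225033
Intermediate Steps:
n(A, t) = A + t*A² (n(A, t) = A²*t + A = t*A² + A = A + t*A²)
E(K) = 398 + 4*K² (E(K) = 2*((K² + K*K) + 199) = 2*((K² + K²) + 199) = 2*(2*K² + 199) = 2*(199 + 2*K²) = 398 + 4*K²)
E(n(-8, -14)) - 44229 = (398 + 4*(-8*(1 - 8*(-14)))²) - 44229 = (398 + 4*(-8*(1 + 112))²) - 44229 = (398 + 4*(-8*113)²) - 44229 = (398 + 4*(-904)²) - 44229 = (398 + 4*817216) - 44229 = (398 + 3268864) - 44229 = 3269262 - 44229 = 3225033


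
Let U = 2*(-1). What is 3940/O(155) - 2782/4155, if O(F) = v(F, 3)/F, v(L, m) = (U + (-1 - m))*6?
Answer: -211463221/12465 ≈ -16965.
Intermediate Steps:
U = -2
v(L, m) = -18 - 6*m (v(L, m) = (-2 + (-1 - m))*6 = (-3 - m)*6 = -18 - 6*m)
O(F) = -36/F (O(F) = (-18 - 6*3)/F = (-18 - 18)/F = -36/F)
3940/O(155) - 2782/4155 = 3940/((-36/155)) - 2782/4155 = 3940/((-36*1/155)) - 2782*1/4155 = 3940/(-36/155) - 2782/4155 = 3940*(-155/36) - 2782/4155 = -152675/9 - 2782/4155 = -211463221/12465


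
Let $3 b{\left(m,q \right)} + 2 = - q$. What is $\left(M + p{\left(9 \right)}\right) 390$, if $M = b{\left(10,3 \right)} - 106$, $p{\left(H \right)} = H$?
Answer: $-38480$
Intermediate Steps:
$b{\left(m,q \right)} = - \frac{2}{3} - \frac{q}{3}$ ($b{\left(m,q \right)} = - \frac{2}{3} + \frac{\left(-1\right) q}{3} = - \frac{2}{3} - \frac{q}{3}$)
$M = - \frac{323}{3}$ ($M = \left(- \frac{2}{3} - 1\right) - 106 = - \frac{5}{3} - 106 = - \frac{323}{3} \approx -107.67$)
$\left(M + p{\left(9 \right)}\right) 390 = \left(- \frac{323}{3} + 9\right) 390 = \left(- \frac{296}{3}\right) 390 = -38480$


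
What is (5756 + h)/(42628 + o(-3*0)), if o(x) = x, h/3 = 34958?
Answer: 55315/21314 ≈ 2.5952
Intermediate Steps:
h = 104874 (h = 3*34958 = 104874)
(5756 + h)/(42628 + o(-3*0)) = (5756 + 104874)/(42628 - 3*0) = 110630/(42628 + 0) = 110630/42628 = 110630*(1/42628) = 55315/21314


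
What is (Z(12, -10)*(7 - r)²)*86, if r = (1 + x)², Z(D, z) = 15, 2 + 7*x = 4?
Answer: 88550760/2401 ≈ 36881.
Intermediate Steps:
x = 2/7 (x = -2/7 + (⅐)*4 = -2/7 + 4/7 = 2/7 ≈ 0.28571)
r = 81/49 (r = (1 + 2/7)² = (9/7)² = 81/49 ≈ 1.6531)
(Z(12, -10)*(7 - r)²)*86 = (15*(7 - 1*81/49)²)*86 = (15*(7 - 81/49)²)*86 = (15*(262/49)²)*86 = (15*(68644/2401))*86 = (1029660/2401)*86 = 88550760/2401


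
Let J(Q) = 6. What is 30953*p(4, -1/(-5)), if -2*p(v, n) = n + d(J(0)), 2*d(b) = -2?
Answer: 61906/5 ≈ 12381.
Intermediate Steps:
d(b) = -1 (d(b) = (½)*(-2) = -1)
p(v, n) = ½ - n/2 (p(v, n) = -(n - 1)/2 = -(-1 + n)/2 = ½ - n/2)
30953*p(4, -1/(-5)) = 30953*(½ - (-1)/(2*(-5))) = 30953*(½ - (-1)*(-1)/(2*5)) = 30953*(½ - ½*⅕) = 30953*(½ - ⅒) = 30953*(⅖) = 61906/5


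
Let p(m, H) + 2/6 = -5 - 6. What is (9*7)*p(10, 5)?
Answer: -714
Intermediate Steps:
p(m, H) = -34/3 (p(m, H) = -1/3 + (-5 - 6) = -1/3 - 11 = -34/3)
(9*7)*p(10, 5) = (9*7)*(-34/3) = 63*(-34/3) = -714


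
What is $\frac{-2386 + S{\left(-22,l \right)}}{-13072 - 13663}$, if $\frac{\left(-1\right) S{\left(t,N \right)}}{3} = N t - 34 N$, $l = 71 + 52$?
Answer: $- \frac{18278}{26735} \approx -0.68367$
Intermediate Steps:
$l = 123$
$S{\left(t,N \right)} = 102 N - 3 N t$ ($S{\left(t,N \right)} = - 3 \left(N t - 34 N\right) = - 3 \left(- 34 N + N t\right) = 102 N - 3 N t$)
$\frac{-2386 + S{\left(-22,l \right)}}{-13072 - 13663} = \frac{-2386 + 3 \cdot 123 \left(34 - -22\right)}{-13072 - 13663} = \frac{-2386 + 3 \cdot 123 \left(34 + 22\right)}{-26735} = \left(-2386 + 3 \cdot 123 \cdot 56\right) \left(- \frac{1}{26735}\right) = \left(-2386 + 20664\right) \left(- \frac{1}{26735}\right) = 18278 \left(- \frac{1}{26735}\right) = - \frac{18278}{26735}$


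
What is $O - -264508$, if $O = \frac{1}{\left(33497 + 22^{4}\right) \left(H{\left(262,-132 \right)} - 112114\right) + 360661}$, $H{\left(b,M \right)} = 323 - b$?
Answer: $\frac{7935812989925983}{30002166248} \approx 2.6451 \cdot 10^{5}$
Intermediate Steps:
$O = - \frac{1}{30002166248}$ ($O = \frac{1}{\left(33497 + 22^{4}\right) \left(\left(323 - 262\right) - 112114\right) + 360661} = \frac{1}{\left(33497 + 234256\right) \left(\left(323 - 262\right) - 112114\right) + 360661} = \frac{1}{267753 \left(61 - 112114\right) + 360661} = \frac{1}{267753 \left(-112053\right) + 360661} = \frac{1}{-30002526909 + 360661} = \frac{1}{-30002166248} = - \frac{1}{30002166248} \approx -3.3331 \cdot 10^{-11}$)
$O - -264508 = - \frac{1}{30002166248} - -264508 = - \frac{1}{30002166248} + 264508 = \frac{7935812989925983}{30002166248}$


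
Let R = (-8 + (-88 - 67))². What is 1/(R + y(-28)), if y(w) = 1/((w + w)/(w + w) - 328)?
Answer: 327/8688062 ≈ 3.7638e-5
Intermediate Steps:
y(w) = -1/327 (y(w) = 1/((2*w)/((2*w)) - 328) = 1/((2*w)*(1/(2*w)) - 328) = 1/(1 - 328) = 1/(-327) = -1/327)
R = 26569 (R = (-8 - 155)² = (-163)² = 26569)
1/(R + y(-28)) = 1/(26569 - 1/327) = 1/(8688062/327) = 327/8688062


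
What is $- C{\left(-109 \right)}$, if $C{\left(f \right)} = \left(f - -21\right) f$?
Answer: $-9592$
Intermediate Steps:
$C{\left(f \right)} = f \left(21 + f\right)$ ($C{\left(f \right)} = \left(f + 21\right) f = \left(21 + f\right) f = f \left(21 + f\right)$)
$- C{\left(-109 \right)} = - \left(-109\right) \left(21 - 109\right) = - \left(-109\right) \left(-88\right) = \left(-1\right) 9592 = -9592$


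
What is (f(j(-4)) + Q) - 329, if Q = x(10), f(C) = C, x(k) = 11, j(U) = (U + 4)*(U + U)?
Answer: -318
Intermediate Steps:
j(U) = 2*U*(4 + U) (j(U) = (4 + U)*(2*U) = 2*U*(4 + U))
Q = 11
(f(j(-4)) + Q) - 329 = (2*(-4)*(4 - 4) + 11) - 329 = (2*(-4)*0 + 11) - 329 = (0 + 11) - 329 = 11 - 329 = -318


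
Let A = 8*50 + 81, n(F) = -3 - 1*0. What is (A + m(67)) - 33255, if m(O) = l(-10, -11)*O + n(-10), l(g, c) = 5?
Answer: -32442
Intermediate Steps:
n(F) = -3 (n(F) = -3 + 0 = -3)
A = 481 (A = 400 + 81 = 481)
m(O) = -3 + 5*O (m(O) = 5*O - 3 = -3 + 5*O)
(A + m(67)) - 33255 = (481 + (-3 + 5*67)) - 33255 = (481 + (-3 + 335)) - 33255 = (481 + 332) - 33255 = 813 - 33255 = -32442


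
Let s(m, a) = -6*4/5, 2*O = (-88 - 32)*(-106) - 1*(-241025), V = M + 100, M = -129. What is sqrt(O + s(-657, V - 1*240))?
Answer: sqrt(12686770)/10 ≈ 356.19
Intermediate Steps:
V = -29 (V = -129 + 100 = -29)
O = 253745/2 (O = ((-88 - 32)*(-106) - 1*(-241025))/2 = (-120*(-106) + 241025)/2 = (12720 + 241025)/2 = (1/2)*253745 = 253745/2 ≈ 1.2687e+5)
s(m, a) = -24/5 (s(m, a) = -6*4*(1/5) = -6*4/5 = -24/5)
sqrt(O + s(-657, V - 1*240)) = sqrt(253745/2 - 24/5) = sqrt(1268677/10) = sqrt(12686770)/10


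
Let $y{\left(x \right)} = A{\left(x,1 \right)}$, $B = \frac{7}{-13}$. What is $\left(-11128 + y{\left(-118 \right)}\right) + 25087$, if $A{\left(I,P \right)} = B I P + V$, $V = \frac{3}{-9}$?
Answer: $\frac{546866}{39} \approx 14022.0$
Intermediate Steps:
$B = - \frac{7}{13}$ ($B = 7 \left(- \frac{1}{13}\right) = - \frac{7}{13} \approx -0.53846$)
$V = - \frac{1}{3}$ ($V = 3 \left(- \frac{1}{9}\right) = - \frac{1}{3} \approx -0.33333$)
$A{\left(I,P \right)} = - \frac{1}{3} - \frac{7 I P}{13}$ ($A{\left(I,P \right)} = - \frac{7 I}{13} P - \frac{1}{3} = - \frac{7 I P}{13} - \frac{1}{3} = - \frac{1}{3} - \frac{7 I P}{13}$)
$y{\left(x \right)} = - \frac{1}{3} - \frac{7 x}{13}$ ($y{\left(x \right)} = - \frac{1}{3} - \frac{7}{13} x 1 = - \frac{1}{3} - \frac{7 x}{13}$)
$\left(-11128 + y{\left(-118 \right)}\right) + 25087 = \left(-11128 - - \frac{2465}{39}\right) + 25087 = \left(-11128 + \left(- \frac{1}{3} + \frac{826}{13}\right)\right) + 25087 = \left(-11128 + \frac{2465}{39}\right) + 25087 = - \frac{431527}{39} + 25087 = \frac{546866}{39}$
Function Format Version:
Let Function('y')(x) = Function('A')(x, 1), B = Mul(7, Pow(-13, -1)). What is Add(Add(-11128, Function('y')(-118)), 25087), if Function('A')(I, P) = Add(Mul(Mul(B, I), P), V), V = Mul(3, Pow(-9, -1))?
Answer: Rational(546866, 39) ≈ 14022.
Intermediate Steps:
B = Rational(-7, 13) (B = Mul(7, Rational(-1, 13)) = Rational(-7, 13) ≈ -0.53846)
V = Rational(-1, 3) (V = Mul(3, Rational(-1, 9)) = Rational(-1, 3) ≈ -0.33333)
Function('A')(I, P) = Add(Rational(-1, 3), Mul(Rational(-7, 13), I, P)) (Function('A')(I, P) = Add(Mul(Mul(Rational(-7, 13), I), P), Rational(-1, 3)) = Add(Mul(Rational(-7, 13), I, P), Rational(-1, 3)) = Add(Rational(-1, 3), Mul(Rational(-7, 13), I, P)))
Function('y')(x) = Add(Rational(-1, 3), Mul(Rational(-7, 13), x)) (Function('y')(x) = Add(Rational(-1, 3), Mul(Rational(-7, 13), x, 1)) = Add(Rational(-1, 3), Mul(Rational(-7, 13), x)))
Add(Add(-11128, Function('y')(-118)), 25087) = Add(Add(-11128, Add(Rational(-1, 3), Mul(Rational(-7, 13), -118))), 25087) = Add(Add(-11128, Add(Rational(-1, 3), Rational(826, 13))), 25087) = Add(Add(-11128, Rational(2465, 39)), 25087) = Add(Rational(-431527, 39), 25087) = Rational(546866, 39)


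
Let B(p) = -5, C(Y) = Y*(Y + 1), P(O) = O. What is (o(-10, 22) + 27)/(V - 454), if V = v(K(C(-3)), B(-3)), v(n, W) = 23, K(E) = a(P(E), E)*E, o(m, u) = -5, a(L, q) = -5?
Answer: -22/431 ≈ -0.051044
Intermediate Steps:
C(Y) = Y*(1 + Y)
K(E) = -5*E
V = 23
(o(-10, 22) + 27)/(V - 454) = (-5 + 27)/(23 - 454) = 22/(-431) = 22*(-1/431) = -22/431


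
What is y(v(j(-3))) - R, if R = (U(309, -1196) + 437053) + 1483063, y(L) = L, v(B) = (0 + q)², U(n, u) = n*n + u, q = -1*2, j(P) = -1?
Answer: -2014397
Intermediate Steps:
q = -2
U(n, u) = u + n² (U(n, u) = n² + u = u + n²)
v(B) = 4 (v(B) = (0 - 2)² = (-2)² = 4)
R = 2014401 (R = ((-1196 + 309²) + 437053) + 1483063 = ((-1196 + 95481) + 437053) + 1483063 = (94285 + 437053) + 1483063 = 531338 + 1483063 = 2014401)
y(v(j(-3))) - R = 4 - 1*2014401 = 4 - 2014401 = -2014397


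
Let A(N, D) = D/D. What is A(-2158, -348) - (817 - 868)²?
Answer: -2600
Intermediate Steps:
A(N, D) = 1
A(-2158, -348) - (817 - 868)² = 1 - (817 - 868)² = 1 - 1*(-51)² = 1 - 1*2601 = 1 - 2601 = -2600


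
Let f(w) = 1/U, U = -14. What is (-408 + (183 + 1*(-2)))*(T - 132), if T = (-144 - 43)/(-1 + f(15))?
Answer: -144826/15 ≈ -9655.1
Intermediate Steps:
f(w) = -1/14 (f(w) = 1/(-14) = -1/14)
T = 2618/15 (T = (-144 - 43)/(-1 - 1/14) = -187/(-15/14) = -187*(-14/15) = 2618/15 ≈ 174.53)
(-408 + (183 + 1*(-2)))*(T - 132) = (-408 + (183 + 1*(-2)))*(2618/15 - 132) = (-408 + (183 - 2))*(638/15) = (-408 + 181)*(638/15) = -227*638/15 = -144826/15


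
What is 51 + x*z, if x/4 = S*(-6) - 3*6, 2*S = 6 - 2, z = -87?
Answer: 10491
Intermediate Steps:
S = 2 (S = (6 - 2)/2 = (1/2)*4 = 2)
x = -120 (x = 4*(2*(-6) - 3*6) = 4*(-12 - 18) = 4*(-30) = -120)
51 + x*z = 51 - 120*(-87) = 51 + 10440 = 10491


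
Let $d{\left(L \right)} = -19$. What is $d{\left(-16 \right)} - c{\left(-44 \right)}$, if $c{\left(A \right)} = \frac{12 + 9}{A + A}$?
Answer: $- \frac{1651}{88} \approx -18.761$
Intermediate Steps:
$c{\left(A \right)} = \frac{21}{2 A}$
$d{\left(-16 \right)} - c{\left(-44 \right)} = -19 - \frac{21}{2 \left(-44\right)} = -19 - \frac{21}{2} \left(- \frac{1}{44}\right) = -19 - - \frac{21}{88} = -19 + \frac{21}{88} = - \frac{1651}{88}$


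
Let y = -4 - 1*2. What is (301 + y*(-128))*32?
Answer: 34208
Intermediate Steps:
y = -6 (y = -4 - 2 = -6)
(301 + y*(-128))*32 = (301 - 6*(-128))*32 = (301 + 768)*32 = 1069*32 = 34208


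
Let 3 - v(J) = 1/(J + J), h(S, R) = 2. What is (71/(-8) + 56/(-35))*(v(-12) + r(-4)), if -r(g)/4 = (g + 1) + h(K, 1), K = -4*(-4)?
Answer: -70811/960 ≈ -73.761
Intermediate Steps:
K = 16
v(J) = 3 - 1/(2*J) (v(J) = 3 - 1/(J + J) = 3 - 1/(2*J))
r(g) = -12 - 4*g (r(g) = -4*((g + 1) + 2) = -4*((1 + g) + 2) = -4*(3 + g) = -12 - 4*g)
(71/(-8) + 56/(-35))*(v(-12) + r(-4)) = (71/(-8) + 56/(-35))*((3 - 1/2/(-12)) + (-12 - 4*(-4))) = (71*(-1/8) + 56*(-1/35))*((3 - 1/2*(-1/12)) + (-12 + 16)) = (-71/8 - 8/5)*((3 + 1/24) + 4) = -419*(73/24 + 4)/40 = -419/40*169/24 = -70811/960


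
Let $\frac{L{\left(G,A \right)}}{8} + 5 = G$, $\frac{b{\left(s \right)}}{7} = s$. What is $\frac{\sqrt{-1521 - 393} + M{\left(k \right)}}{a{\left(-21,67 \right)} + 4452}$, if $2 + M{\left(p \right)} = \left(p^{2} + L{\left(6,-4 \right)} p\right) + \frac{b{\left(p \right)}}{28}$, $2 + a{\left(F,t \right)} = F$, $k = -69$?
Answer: $\frac{16759}{17716} + \frac{i \sqrt{1914}}{4429} \approx 0.94598 + 0.0098779 i$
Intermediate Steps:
$a{\left(F,t \right)} = -2 + F$
$b{\left(s \right)} = 7 s$
$L{\left(G,A \right)} = -40 + 8 G$
$M{\left(p \right)} = -2 + p^{2} + \frac{33 p}{4}$ ($M{\left(p \right)} = -2 + \left(\left(p^{2} + \left(-40 + 8 \cdot 6\right) p\right) + \frac{7 p}{28}\right) = -2 + \left(\left(p^{2} + \left(-40 + 48\right) p\right) + 7 p \frac{1}{28}\right) = -2 + \left(\left(p^{2} + 8 p\right) + \frac{p}{4}\right) = -2 + \left(p^{2} + \frac{33 p}{4}\right) = -2 + p^{2} + \frac{33 p}{4}$)
$\frac{\sqrt{-1521 - 393} + M{\left(k \right)}}{a{\left(-21,67 \right)} + 4452} = \frac{\sqrt{-1521 - 393} + \left(-2 + \left(-69\right)^{2} + \frac{33}{4} \left(-69\right)\right)}{\left(-2 - 21\right) + 4452} = \frac{\sqrt{-1914} - - \frac{16759}{4}}{-23 + 4452} = \frac{i \sqrt{1914} + \frac{16759}{4}}{4429} = \left(\frac{16759}{4} + i \sqrt{1914}\right) \frac{1}{4429} = \frac{16759}{17716} + \frac{i \sqrt{1914}}{4429}$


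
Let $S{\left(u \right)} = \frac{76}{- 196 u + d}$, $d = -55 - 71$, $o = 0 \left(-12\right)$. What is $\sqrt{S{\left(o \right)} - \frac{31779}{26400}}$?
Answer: $\frac{i \sqrt{1274966}}{840} \approx 1.3442 i$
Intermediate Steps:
$o = 0$
$d = -126$ ($d = -55 - 71 = -126$)
$S{\left(u \right)} = \frac{76}{-126 - 196 u}$ ($S{\left(u \right)} = \frac{76}{- 196 u - 126} = \frac{76}{-126 - 196 u}$)
$\sqrt{S{\left(o \right)} - \frac{31779}{26400}} = \sqrt{- \frac{38}{63 + 98 \cdot 0} - \frac{31779}{26400}} = \sqrt{- \frac{38}{63 + 0} - \frac{963}{800}} = \sqrt{- \frac{38}{63} - \frac{963}{800}} = \sqrt{- \frac{91069}{50400}} = \frac{i \sqrt{1274966}}{840}$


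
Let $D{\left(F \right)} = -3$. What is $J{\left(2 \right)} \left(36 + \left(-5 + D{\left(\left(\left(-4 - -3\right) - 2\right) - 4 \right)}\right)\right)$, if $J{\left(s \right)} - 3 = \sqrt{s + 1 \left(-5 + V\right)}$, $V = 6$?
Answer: $84 + 28 \sqrt{3} \approx 132.5$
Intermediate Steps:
$J{\left(s \right)} = 3 + \sqrt{1 + s}$ ($J{\left(s \right)} = 3 + \sqrt{s + 1 \left(-5 + 6\right)} = 3 + \sqrt{s + 1 \cdot 1} = 3 + \sqrt{s + 1} = 3 + \sqrt{1 + s}$)
$J{\left(2 \right)} \left(36 + \left(-5 + D{\left(\left(\left(-4 - -3\right) - 2\right) - 4 \right)}\right)\right) = \left(3 + \sqrt{1 + 2}\right) \left(36 - 8\right) = \left(3 + \sqrt{3}\right) \left(36 - 8\right) = \left(3 + \sqrt{3}\right) 28 = 84 + 28 \sqrt{3}$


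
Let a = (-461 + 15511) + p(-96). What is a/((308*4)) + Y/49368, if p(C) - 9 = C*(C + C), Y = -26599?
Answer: 18416065/691152 ≈ 26.645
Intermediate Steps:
p(C) = 9 + 2*C² (p(C) = 9 + C*(C + C) = 9 + C*(2*C) = 9 + 2*C²)
a = 33491 (a = (-461 + 15511) + (9 + 2*(-96)²) = 15050 + (9 + 2*9216) = 15050 + (9 + 18432) = 15050 + 18441 = 33491)
a/((308*4)) + Y/49368 = 33491/((308*4)) - 26599/49368 = 33491/1232 - 26599*1/49368 = 33491*(1/1232) - 26599/49368 = 33491/1232 - 26599/49368 = 18416065/691152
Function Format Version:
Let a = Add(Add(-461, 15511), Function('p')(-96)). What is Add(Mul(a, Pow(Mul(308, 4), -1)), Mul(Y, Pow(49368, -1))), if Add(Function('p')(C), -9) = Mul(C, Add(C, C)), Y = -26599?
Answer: Rational(18416065, 691152) ≈ 26.645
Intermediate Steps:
Function('p')(C) = Add(9, Mul(2, Pow(C, 2))) (Function('p')(C) = Add(9, Mul(C, Add(C, C))) = Add(9, Mul(C, Mul(2, C))) = Add(9, Mul(2, Pow(C, 2))))
a = 33491 (a = Add(Add(-461, 15511), Add(9, Mul(2, Pow(-96, 2)))) = Add(15050, Add(9, Mul(2, 9216))) = Add(15050, Add(9, 18432)) = Add(15050, 18441) = 33491)
Add(Mul(a, Pow(Mul(308, 4), -1)), Mul(Y, Pow(49368, -1))) = Add(Mul(33491, Pow(Mul(308, 4), -1)), Mul(-26599, Pow(49368, -1))) = Add(Mul(33491, Pow(1232, -1)), Mul(-26599, Rational(1, 49368))) = Add(Mul(33491, Rational(1, 1232)), Rational(-26599, 49368)) = Add(Rational(33491, 1232), Rational(-26599, 49368)) = Rational(18416065, 691152)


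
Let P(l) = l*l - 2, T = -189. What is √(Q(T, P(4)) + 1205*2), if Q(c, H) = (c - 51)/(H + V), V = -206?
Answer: √9645/2 ≈ 49.104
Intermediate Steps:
P(l) = -2 + l² (P(l) = l² - 2 = -2 + l²)
Q(c, H) = (-51 + c)/(-206 + H) (Q(c, H) = (c - 51)/(H - 206) = (-51 + c)/(-206 + H))
√(Q(T, P(4)) + 1205*2) = √((-51 - 189)/(-206 + (-2 + 4²)) + 1205*2) = √(-240/(-206 + (-2 + 16)) + 2410) = √(-240/(-206 + 14) + 2410) = √(-240/(-192) + 2410) = √(-1/192*(-240) + 2410) = √(5/4 + 2410) = √(9645/4) = √9645/2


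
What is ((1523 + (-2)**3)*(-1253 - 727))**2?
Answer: 8998200090000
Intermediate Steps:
((1523 + (-2)**3)*(-1253 - 727))**2 = ((1523 - 8)*(-1980))**2 = (1515*(-1980))**2 = (-2999700)**2 = 8998200090000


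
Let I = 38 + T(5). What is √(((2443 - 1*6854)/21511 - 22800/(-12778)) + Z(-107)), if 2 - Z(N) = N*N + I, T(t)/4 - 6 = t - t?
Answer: I*√4435768669361901290/19633397 ≈ 107.27*I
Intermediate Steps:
T(t) = 24 (T(t) = 24 + 4*(t - t) = 24 + 4*0 = 24 + 0 = 24)
I = 62 (I = 38 + 24 = 62)
Z(N) = -60 - N² (Z(N) = 2 - (N*N + 62) = 2 - (N² + 62) = 2 - (62 + N²) = 2 + (-62 - N²) = -60 - N²)
√(((2443 - 1*6854)/21511 - 22800/(-12778)) + Z(-107)) = √(((2443 - 1*6854)/21511 - 22800/(-12778)) + (-60 - 1*(-107)²)) = √(((2443 - 6854)*(1/21511) - 22800*(-1/12778)) + (-60 - 1*11449)) = √((-4411*1/21511 + 11400/6389) + (-60 - 11449)) = √((-4411/21511 + 11400/6389) - 11509) = √(217043521/137433779 - 11509) = √(-1581508318990/137433779) = I*√4435768669361901290/19633397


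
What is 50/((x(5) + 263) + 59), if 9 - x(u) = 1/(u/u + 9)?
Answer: 500/3309 ≈ 0.15110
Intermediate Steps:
x(u) = 89/10 (x(u) = 9 - 1/(u/u + 9) = 9 - 1/(1 + 9) = 9 - 1/10 = 9 - 1*⅒ = 9 - ⅒ = 89/10)
50/((x(5) + 263) + 59) = 50/((89/10 + 263) + 59) = 50/(2719/10 + 59) = 50/(3309/10) = 50*(10/3309) = 500/3309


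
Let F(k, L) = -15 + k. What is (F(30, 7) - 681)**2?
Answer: 443556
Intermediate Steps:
(F(30, 7) - 681)**2 = ((-15 + 30) - 681)**2 = (15 - 681)**2 = (-666)**2 = 443556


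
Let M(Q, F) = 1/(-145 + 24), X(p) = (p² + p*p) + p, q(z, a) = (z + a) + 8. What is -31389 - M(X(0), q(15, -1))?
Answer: -3798068/121 ≈ -31389.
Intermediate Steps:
q(z, a) = 8 + a + z (q(z, a) = (a + z) + 8 = 8 + a + z)
X(p) = p + 2*p² (X(p) = (p² + p²) + p = 2*p² + p = p + 2*p²)
M(Q, F) = -1/121 (M(Q, F) = 1/(-121) = -1/121)
-31389 - M(X(0), q(15, -1)) = -31389 - 1*(-1/121) = -31389 + 1/121 = -3798068/121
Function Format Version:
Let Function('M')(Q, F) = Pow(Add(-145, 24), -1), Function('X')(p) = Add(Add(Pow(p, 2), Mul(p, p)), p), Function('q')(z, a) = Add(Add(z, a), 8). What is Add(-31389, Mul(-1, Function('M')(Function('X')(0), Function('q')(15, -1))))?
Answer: Rational(-3798068, 121) ≈ -31389.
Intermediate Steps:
Function('q')(z, a) = Add(8, a, z) (Function('q')(z, a) = Add(Add(a, z), 8) = Add(8, a, z))
Function('X')(p) = Add(p, Mul(2, Pow(p, 2))) (Function('X')(p) = Add(Add(Pow(p, 2), Pow(p, 2)), p) = Add(Mul(2, Pow(p, 2)), p) = Add(p, Mul(2, Pow(p, 2))))
Function('M')(Q, F) = Rational(-1, 121) (Function('M')(Q, F) = Pow(-121, -1) = Rational(-1, 121))
Add(-31389, Mul(-1, Function('M')(Function('X')(0), Function('q')(15, -1)))) = Add(-31389, Mul(-1, Rational(-1, 121))) = Add(-31389, Rational(1, 121)) = Rational(-3798068, 121)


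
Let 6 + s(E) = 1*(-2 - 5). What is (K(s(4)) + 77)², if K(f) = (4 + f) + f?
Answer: 3025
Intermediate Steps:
s(E) = -13 (s(E) = -6 + 1*(-2 - 5) = -6 + 1*(-7) = -6 - 7 = -13)
K(f) = 4 + 2*f
(K(s(4)) + 77)² = ((4 + 2*(-13)) + 77)² = ((4 - 26) + 77)² = (-22 + 77)² = 55² = 3025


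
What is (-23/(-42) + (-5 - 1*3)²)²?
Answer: 7349521/1764 ≈ 4166.4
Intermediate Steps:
(-23/(-42) + (-5 - 1*3)²)² = (-23*(-1/42) + (-5 - 3)²)² = (23/42 + (-8)²)² = (23/42 + 64)² = (2711/42)² = 7349521/1764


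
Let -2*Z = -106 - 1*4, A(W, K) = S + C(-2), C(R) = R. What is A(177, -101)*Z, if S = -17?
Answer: -1045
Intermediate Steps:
A(W, K) = -19 (A(W, K) = -17 - 2 = -19)
Z = 55 (Z = -(-106 - 1*4)/2 = -(-106 - 4)/2 = -½*(-110) = 55)
A(177, -101)*Z = -19*55 = -1045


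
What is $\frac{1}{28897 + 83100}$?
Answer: $\frac{1}{111997} \approx 8.9288 \cdot 10^{-6}$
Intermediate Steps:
$\frac{1}{28897 + 83100} = \frac{1}{111997}$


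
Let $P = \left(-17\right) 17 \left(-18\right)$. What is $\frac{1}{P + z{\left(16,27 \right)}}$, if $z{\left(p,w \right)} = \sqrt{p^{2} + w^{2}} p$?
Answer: $\frac{2601}{13404322} - \frac{4 \sqrt{985}}{6702161} \approx 0.00017531$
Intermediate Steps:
$P = 5202$ ($P = \left(-289\right) \left(-18\right) = 5202$)
$z{\left(p,w \right)} = p \sqrt{p^{2} + w^{2}}$
$\frac{1}{P + z{\left(16,27 \right)}} = \frac{1}{5202 + 16 \sqrt{16^{2} + 27^{2}}} = \frac{1}{5202 + 16 \sqrt{256 + 729}} = \frac{1}{5202 + 16 \sqrt{985}}$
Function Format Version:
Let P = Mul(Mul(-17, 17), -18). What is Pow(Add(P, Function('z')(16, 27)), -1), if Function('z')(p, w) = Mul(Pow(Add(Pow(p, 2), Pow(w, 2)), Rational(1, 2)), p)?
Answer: Add(Rational(2601, 13404322), Mul(Rational(-4, 6702161), Pow(985, Rational(1, 2)))) ≈ 0.00017531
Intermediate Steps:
P = 5202 (P = Mul(-289, -18) = 5202)
Function('z')(p, w) = Mul(p, Pow(Add(Pow(p, 2), Pow(w, 2)), Rational(1, 2)))
Pow(Add(P, Function('z')(16, 27)), -1) = Pow(Add(5202, Mul(16, Pow(Add(Pow(16, 2), Pow(27, 2)), Rational(1, 2)))), -1) = Pow(Add(5202, Mul(16, Pow(Add(256, 729), Rational(1, 2)))), -1) = Pow(Add(5202, Mul(16, Pow(985, Rational(1, 2)))), -1)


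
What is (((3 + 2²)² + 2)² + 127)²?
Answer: 7441984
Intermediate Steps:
(((3 + 2²)² + 2)² + 127)² = (((3 + 4)² + 2)² + 127)² = ((7² + 2)² + 127)² = ((49 + 2)² + 127)² = (51² + 127)² = (2601 + 127)² = 2728² = 7441984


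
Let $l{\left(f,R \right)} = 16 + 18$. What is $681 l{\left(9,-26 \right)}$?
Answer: $23154$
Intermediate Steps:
$l{\left(f,R \right)} = 34$
$681 l{\left(9,-26 \right)} = 681 \cdot 34 = 23154$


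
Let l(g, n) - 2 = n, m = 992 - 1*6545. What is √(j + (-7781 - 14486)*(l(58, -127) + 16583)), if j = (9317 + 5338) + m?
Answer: 16*I*√1431489 ≈ 19143.0*I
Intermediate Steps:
m = -5553 (m = 992 - 6545 = -5553)
l(g, n) = 2 + n
j = 9102 (j = (9317 + 5338) - 5553 = 14655 - 5553 = 9102)
√(j + (-7781 - 14486)*(l(58, -127) + 16583)) = √(9102 + (-7781 - 14486)*((2 - 127) + 16583)) = √(9102 - 22267*(-125 + 16583)) = √(9102 - 22267*16458) = √(9102 - 366470286) = √(-366461184) = 16*I*√1431489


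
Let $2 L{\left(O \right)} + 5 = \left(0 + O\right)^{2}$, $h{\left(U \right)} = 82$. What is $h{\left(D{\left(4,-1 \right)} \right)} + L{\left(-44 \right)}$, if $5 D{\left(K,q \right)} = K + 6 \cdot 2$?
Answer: $\frac{2095}{2} \approx 1047.5$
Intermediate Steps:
$D{\left(K,q \right)} = \frac{12}{5} + \frac{K}{5}$ ($D{\left(K,q \right)} = \frac{K + 6 \cdot 2}{5} = \frac{K + 12}{5} = \frac{12 + K}{5} = \frac{12}{5} + \frac{K}{5}$)
$L{\left(O \right)} = - \frac{5}{2} + \frac{O^{2}}{2}$ ($L{\left(O \right)} = - \frac{5}{2} + \frac{\left(0 + O\right)^{2}}{2} = - \frac{5}{2} + \frac{O^{2}}{2}$)
$h{\left(D{\left(4,-1 \right)} \right)} + L{\left(-44 \right)} = 82 - \left(\frac{5}{2} - \frac{\left(-44\right)^{2}}{2}\right) = 82 + \left(- \frac{5}{2} + \frac{1}{2} \cdot 1936\right) = 82 + \left(- \frac{5}{2} + 968\right) = 82 + \frac{1931}{2} = \frac{2095}{2}$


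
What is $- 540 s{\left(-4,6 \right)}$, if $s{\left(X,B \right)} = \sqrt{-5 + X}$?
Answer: $- 1620 i \approx - 1620.0 i$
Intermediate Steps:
$- 540 s{\left(-4,6 \right)} = - 540 \sqrt{-5 - 4} = - 540 \sqrt{-9} = - 540 \cdot 3 i = - 1620 i$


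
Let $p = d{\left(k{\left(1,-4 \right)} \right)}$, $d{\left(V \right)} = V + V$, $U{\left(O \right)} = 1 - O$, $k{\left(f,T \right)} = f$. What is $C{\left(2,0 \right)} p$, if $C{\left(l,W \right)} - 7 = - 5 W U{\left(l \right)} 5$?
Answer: $14$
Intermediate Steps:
$d{\left(V \right)} = 2 V$
$C{\left(l,W \right)} = 7 - 25 W \left(1 - l\right)$ ($C{\left(l,W \right)} = 7 + - 5 W \left(1 - l\right) 5 = 7 - 25 W \left(1 - l\right)$)
$p = 2$ ($p = 2 \cdot 1 = 2$)
$C{\left(2,0 \right)} p = \left(7 + 25 \cdot 0 \left(-1 + 2\right)\right) 2 = \left(7 + 25 \cdot 0 \cdot 1\right) 2 = \left(7 + 0\right) 2 = 7 \cdot 2 = 14$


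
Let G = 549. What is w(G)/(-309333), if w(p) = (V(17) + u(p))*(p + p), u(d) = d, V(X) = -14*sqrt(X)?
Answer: -200934/103111 + 5124*sqrt(17)/103111 ≈ -1.7438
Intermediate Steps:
w(p) = 2*p*(p - 14*sqrt(17)) (w(p) = (-14*sqrt(17) + p)*(p + p) = (p - 14*sqrt(17))*(2*p) = 2*p*(p - 14*sqrt(17)))
w(G)/(-309333) = (2*549*(549 - 14*sqrt(17)))/(-309333) = (602802 - 15372*sqrt(17))*(-1/309333) = -200934/103111 + 5124*sqrt(17)/103111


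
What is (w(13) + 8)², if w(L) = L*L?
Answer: 31329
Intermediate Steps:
w(L) = L²
(w(13) + 8)² = (13² + 8)² = (169 + 8)² = 177² = 31329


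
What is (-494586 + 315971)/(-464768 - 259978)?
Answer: 1285/5214 ≈ 0.24645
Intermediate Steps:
(-494586 + 315971)/(-464768 - 259978) = -178615/(-724746) = -178615*(-1/724746) = 1285/5214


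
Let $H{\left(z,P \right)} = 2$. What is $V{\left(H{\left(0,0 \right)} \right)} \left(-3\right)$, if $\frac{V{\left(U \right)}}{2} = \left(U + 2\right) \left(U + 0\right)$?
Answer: $-48$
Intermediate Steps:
$V{\left(U \right)} = 2 U \left(2 + U\right)$ ($V{\left(U \right)} = 2 \left(U + 2\right) \left(U + 0\right) = 2 \left(2 + U\right) U = 2 U \left(2 + U\right)$)
$V{\left(H{\left(0,0 \right)} \right)} \left(-3\right) = 2 \cdot 2 \left(2 + 2\right) \left(-3\right) = 2 \cdot 2 \cdot 4 \left(-3\right) = 16 \left(-3\right) = -48$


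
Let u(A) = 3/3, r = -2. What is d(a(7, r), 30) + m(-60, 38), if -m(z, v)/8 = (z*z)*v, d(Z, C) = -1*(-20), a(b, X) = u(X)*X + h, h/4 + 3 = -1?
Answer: -1094380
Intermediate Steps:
h = -16 (h = -12 + 4*(-1) = -12 - 4 = -16)
u(A) = 1 (u(A) = 3*(⅓) = 1)
a(b, X) = -16 + X (a(b, X) = 1*X - 16 = X - 16 = -16 + X)
d(Z, C) = 20
m(z, v) = -8*v*z² (m(z, v) = -8*z*z*v = -8*z²*v = -8*v*z²)
d(a(7, r), 30) + m(-60, 38) = 20 - 8*38*(-60)² = 20 - 8*38*3600 = 20 - 1094400 = -1094380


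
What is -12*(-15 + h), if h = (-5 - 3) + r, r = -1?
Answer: 288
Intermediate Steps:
h = -9 (h = (-5 - 3) - 1 = -8 - 1 = -9)
-12*(-15 + h) = -12*(-15 - 9) = -12*(-24) = 288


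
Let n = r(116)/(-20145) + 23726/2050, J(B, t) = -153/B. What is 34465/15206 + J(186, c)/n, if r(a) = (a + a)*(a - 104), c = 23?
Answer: 8142485520080/3710224760917 ≈ 2.1946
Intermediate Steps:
r(a) = 2*a*(-104 + a) (r(a) = (2*a)*(-104 + a) = 2*a*(-104 + a))
n = 15741769/1376575 (n = (2*116*(-104 + 116))/(-20145) + 23726/2050 = (2*116*12)*(-1/20145) + 23726*(1/2050) = 2784*(-1/20145) + 11863/1025 = -928/6715 + 11863/1025 = 15741769/1376575 ≈ 11.435)
34465/15206 + J(186, c)/n = 34465/15206 + (-153/186)/(15741769/1376575) = 34465*(1/15206) - 153*1/186*(1376575/15741769) = 34465/15206 - 51/62*1376575/15741769 = 34465/15206 - 70205325/975989678 = 8142485520080/3710224760917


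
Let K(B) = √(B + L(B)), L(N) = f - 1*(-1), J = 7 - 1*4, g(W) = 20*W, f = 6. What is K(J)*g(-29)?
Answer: -580*√10 ≈ -1834.1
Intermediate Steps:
J = 3 (J = 7 - 4 = 3)
L(N) = 7 (L(N) = 6 - 1*(-1) = 6 + 1 = 7)
K(B) = √(7 + B) (K(B) = √(B + 7) = √(7 + B))
K(J)*g(-29) = √(7 + 3)*(20*(-29)) = √10*(-580) = -580*√10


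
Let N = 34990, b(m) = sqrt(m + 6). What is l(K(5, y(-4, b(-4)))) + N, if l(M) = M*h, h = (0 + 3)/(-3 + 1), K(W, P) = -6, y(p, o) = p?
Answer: 34999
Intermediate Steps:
b(m) = sqrt(6 + m)
h = -3/2 (h = 3/(-2) = 3*(-1/2) = -3/2 ≈ -1.5000)
l(M) = -3*M/2 (l(M) = M*(-3/2) = -3*M/2)
l(K(5, y(-4, b(-4)))) + N = -3/2*(-6) + 34990 = 9 + 34990 = 34999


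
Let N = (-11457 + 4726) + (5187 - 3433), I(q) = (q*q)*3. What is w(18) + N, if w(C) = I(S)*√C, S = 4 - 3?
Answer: -4977 + 9*√2 ≈ -4964.3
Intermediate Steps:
S = 1
I(q) = 3*q² (I(q) = q²*3 = 3*q²)
N = -4977 (N = -6731 + 1754 = -4977)
w(C) = 3*√C (w(C) = (3*1²)*√C = (3*1)*√C = 3*√C)
w(18) + N = 3*√18 - 4977 = 3*(3*√2) - 4977 = 9*√2 - 4977 = -4977 + 9*√2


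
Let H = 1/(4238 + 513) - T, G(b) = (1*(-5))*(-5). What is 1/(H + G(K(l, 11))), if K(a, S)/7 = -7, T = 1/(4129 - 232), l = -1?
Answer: 18514647/462865321 ≈ 0.040000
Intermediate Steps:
T = 1/3897 ≈ 0.00025661
K(a, S) = -49 (K(a, S) = 7*(-7) = -49)
G(b) = 25 (G(b) = -5*(-5) = 25)
H = -854/18514647 (H = 1/(4238 + 513) - 1*1/3897 = 1/4751 - 1/3897 = -854/18514647 ≈ -4.6126e-5)
1/(H + G(K(l, 11))) = 1/(-854/18514647 + 25) = 1/(462865321/18514647) = 18514647/462865321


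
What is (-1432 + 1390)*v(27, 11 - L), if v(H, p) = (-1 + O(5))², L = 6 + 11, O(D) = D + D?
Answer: -3402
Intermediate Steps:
O(D) = 2*D
L = 17
v(H, p) = 81 (v(H, p) = (-1 + 2*5)² = (-1 + 10)² = 9² = 81)
(-1432 + 1390)*v(27, 11 - L) = (-1432 + 1390)*81 = -42*81 = -3402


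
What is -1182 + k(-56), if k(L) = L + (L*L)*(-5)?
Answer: -16918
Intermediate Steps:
k(L) = L - 5*L² (k(L) = L + L²*(-5) = L - 5*L²)
-1182 + k(-56) = -1182 - 56*(1 - 5*(-56)) = -1182 - 56*(1 + 280) = -1182 - 56*281 = -1182 - 15736 = -16918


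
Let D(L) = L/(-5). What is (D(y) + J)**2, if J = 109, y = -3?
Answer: 300304/25 ≈ 12012.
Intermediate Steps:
D(L) = -L/5 (D(L) = L*(-1/5) = -L/5)
(D(y) + J)**2 = (-1/5*(-3) + 109)**2 = (3/5 + 109)**2 = (548/5)**2 = 300304/25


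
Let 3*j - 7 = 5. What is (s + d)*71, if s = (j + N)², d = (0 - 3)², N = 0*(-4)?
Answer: 1775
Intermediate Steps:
N = 0
d = 9 (d = (-3)² = 9)
j = 4 (j = 7/3 + (⅓)*5 = 7/3 + 5/3 = 4)
s = 16 (s = (4 + 0)² = 4² = 16)
(s + d)*71 = (16 + 9)*71 = 25*71 = 1775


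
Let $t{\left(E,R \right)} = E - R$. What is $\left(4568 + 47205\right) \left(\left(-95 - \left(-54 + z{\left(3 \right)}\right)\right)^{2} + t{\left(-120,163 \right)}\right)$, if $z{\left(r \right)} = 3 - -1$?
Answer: $90188566$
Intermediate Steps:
$z{\left(r \right)} = 4$ ($z{\left(r \right)} = 3 + 1 = 4$)
$\left(4568 + 47205\right) \left(\left(-95 - \left(-54 + z{\left(3 \right)}\right)\right)^{2} + t{\left(-120,163 \right)}\right) = \left(4568 + 47205\right) \left(\left(-95 + \left(54 - 4\right)\right)^{2} - 283\right) = 51773 \left(\left(-95 + \left(54 - 4\right)\right)^{2} - 283\right) = 51773 \left(\left(-95 + 50\right)^{2} - 283\right) = 51773 \left(\left(-45\right)^{2} - 283\right) = 51773 \left(2025 - 283\right) = 51773 \cdot 1742 = 90188566$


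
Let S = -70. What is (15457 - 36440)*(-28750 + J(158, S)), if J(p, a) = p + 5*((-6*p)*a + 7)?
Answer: -6362947869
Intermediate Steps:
J(p, a) = 35 + p - 30*a*p (J(p, a) = p + 5*(-6*a*p + 7) = p + 5*(7 - 6*a*p) = p + (35 - 30*a*p) = 35 + p - 30*a*p)
(15457 - 36440)*(-28750 + J(158, S)) = (15457 - 36440)*(-28750 + (35 + 158 - 30*(-70)*158)) = -20983*(-28750 + (35 + 158 + 331800)) = -20983*(-28750 + 331993) = -20983*303243 = -6362947869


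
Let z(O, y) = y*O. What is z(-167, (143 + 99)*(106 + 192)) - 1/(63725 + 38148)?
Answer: -1226894435757/101873 ≈ -1.2043e+7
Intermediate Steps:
z(O, y) = O*y
z(-167, (143 + 99)*(106 + 192)) - 1/(63725 + 38148) = -167*(143 + 99)*(106 + 192) - 1/(63725 + 38148) = -40414*298 - 1/101873 = -167*72116 - 1*1/101873 = -12043372 - 1/101873 = -1226894435757/101873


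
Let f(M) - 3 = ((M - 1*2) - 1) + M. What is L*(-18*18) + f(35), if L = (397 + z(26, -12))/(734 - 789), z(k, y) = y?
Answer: 2338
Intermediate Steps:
f(M) = 2*M (f(M) = 3 + (((M - 1*2) - 1) + M) = 3 + (((M - 2) - 1) + M) = 3 + (((-2 + M) - 1) + M) = 3 + ((-3 + M) + M) = 3 + (-3 + 2*M) = 2*M)
L = -7 (L = (397 - 12)/(734 - 789) = 385/(-55) = 385*(-1/55) = -7)
L*(-18*18) + f(35) = -(-126)*18 + 2*35 = -7*(-324) + 70 = 2268 + 70 = 2338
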